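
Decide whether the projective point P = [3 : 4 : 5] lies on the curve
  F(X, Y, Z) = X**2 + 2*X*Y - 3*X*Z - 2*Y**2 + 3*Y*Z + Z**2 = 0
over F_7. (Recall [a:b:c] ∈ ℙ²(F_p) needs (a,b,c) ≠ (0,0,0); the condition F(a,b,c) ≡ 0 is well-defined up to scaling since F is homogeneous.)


F(3,4,5) ≡ 6 (mod 7); P is NOT on the curve.

Evaluate F(3, 4, 5) term-by-term (mod 7).
  X**2 ↦ 1·9·1·1 = 9
  2*X*Y ↦ 2·3·4·1 = 24
  -3*X*Z ↦ -3·3·1·5 = -45
  -2*Y**2 ↦ -2·1·16·1 = -32
  3*Y*Z ↦ 3·1·4·5 = 60
  Z**2 ↦ 1·1·1·25 = 25
Sum: F(3, 4, 5) = (9) + (24) + (-45) + (-32) + (60) + (25) = 41.
Reducing mod 7: 41 ≡ 6 (mod 7).
Since F(a, b, c) ≡ 6 ≠ 0 (mod 7), P does NOT lie on the curve.


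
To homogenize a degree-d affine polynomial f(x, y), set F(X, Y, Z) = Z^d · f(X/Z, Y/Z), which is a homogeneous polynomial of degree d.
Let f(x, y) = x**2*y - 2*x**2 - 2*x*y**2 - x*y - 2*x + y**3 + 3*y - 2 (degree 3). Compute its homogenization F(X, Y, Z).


F(X, Y, Z) = X**2*Y - 2*X**2*Z - 2*X*Y**2 - X*Y*Z - 2*X*Z**2 + Y**3 + 3*Y*Z**2 - 2*Z**3

deg(f) = 3.
Substitute x = X/Z, y = Y/Z into f, then multiply by Z^3.
  monomial 1·x^2·y^1 ↦ 1·X^2·Y^1·Z^0.
  monomial -2·x^2·y^0 ↦ -2·X^2·Y^0·Z^1.
  monomial -2·x^1·y^2 ↦ -2·X^1·Y^2·Z^0.
  monomial -1·x^1·y^1 ↦ -1·X^1·Y^1·Z^1.
  monomial -2·x^1·y^0 ↦ -2·X^1·Y^0·Z^2.
  monomial 1·x^0·y^3 ↦ 1·X^0·Y^3·Z^0.
  monomial 3·x^0·y^1 ↦ 3·X^0·Y^1·Z^2.
  monomial -2·x^0·y^0 ↦ -2·X^0·Y^0·Z^3.
Collecting: F(X, Y, Z) = X**2*Y - 2*X**2*Z - 2*X*Y**2 - X*Y*Z - 2*X*Z**2 + Y**3 + 3*Y*Z**2 - 2*Z**3.


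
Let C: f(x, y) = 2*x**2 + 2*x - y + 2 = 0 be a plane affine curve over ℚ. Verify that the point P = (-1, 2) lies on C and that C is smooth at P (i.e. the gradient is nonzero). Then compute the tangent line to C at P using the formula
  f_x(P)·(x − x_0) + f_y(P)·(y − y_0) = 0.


Tangent line at P: -2*x - y = 0.

Step 1: f(-1, 2) = 0, so P lies on C.
Step 2: partial derivatives
  f_x(x, y) = 4*x + 2, f_y(x, y) = -1.
  f_x(P) = -2, f_y(P) = -1 (gradient nonzero, so P is smooth).
Step 3: tangent line at P: -2·(x − -1) + -1·(y − 2) = 0.
Expanding: -2*x - y = 0.


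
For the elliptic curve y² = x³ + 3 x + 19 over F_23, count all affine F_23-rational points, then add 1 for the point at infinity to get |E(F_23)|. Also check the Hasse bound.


Affine points = {(1, 0), (3, 3), (3, 20), (4, 7), (4, 16), (6, 0), (8, 7), (8, 16), (9, 4), (9, 19), (11, 7), (11, 16), (12, 9), (12, 14), (13, 1), (13, 22), (15, 9), (15, 14), (16, 0), (19, 9), (19, 14), (20, 11), (20, 12)}; affine count = 23; |E(F_23)| = 24.

Discriminant check: Δ ∝ 4a³ + 27b² = 4·3³ + 27·19² = 4·27 + 27·361 ≡ 11 (mod 23). Nonzero ⇒ E is nonsingular.
For each x ∈ F_23, compute rhs = x³ + 3·x + 19 mod 23, then count y ∈ F_23 with y² ≡ rhs.
  x = 0: rhs = 19, matching y values: none (0 points).
  x = 1: rhs = 0, matching y values: 0 (1 points).
  x = 2: rhs = 10, matching y values: none (0 points).
  x = 3: rhs = 9, matching y values: 3, 20 (2 points).
  x = 4: rhs = 3, matching y values: 7, 16 (2 points).
  x = 5: rhs = 21, matching y values: none (0 points).
  x = 6: rhs = 0, matching y values: 0 (1 points).
  x = 7: rhs = 15, matching y values: none (0 points).
  x = 8: rhs = 3, matching y values: 7, 16 (2 points).
  x = 9: rhs = 16, matching y values: 4, 19 (2 points).
  x = 10: rhs = 14, matching y values: none (0 points).
  x = 11: rhs = 3, matching y values: 7, 16 (2 points).
  x = 12: rhs = 12, matching y values: 9, 14 (2 points).
  x = 13: rhs = 1, matching y values: 1, 22 (2 points).
  x = 14: rhs = 22, matching y values: none (0 points).
  x = 15: rhs = 12, matching y values: 9, 14 (2 points).
  x = 16: rhs = 0, matching y values: 0 (1 points).
  x = 17: rhs = 15, matching y values: none (0 points).
  x = 18: rhs = 17, matching y values: none (0 points).
  x = 19: rhs = 12, matching y values: 9, 14 (2 points).
  x = 20: rhs = 6, matching y values: 11, 12 (2 points).
  x = 21: rhs = 5, matching y values: none (0 points).
  x = 22: rhs = 15, matching y values: none (0 points).
Total affine count: 23.
Full point count |E(F_23)| = 23 + 1 = 24.
Hasse bound: |24 − (23+1)| = |0| = 0 ≤ 2√23 ≈ 9.5917 ✓.


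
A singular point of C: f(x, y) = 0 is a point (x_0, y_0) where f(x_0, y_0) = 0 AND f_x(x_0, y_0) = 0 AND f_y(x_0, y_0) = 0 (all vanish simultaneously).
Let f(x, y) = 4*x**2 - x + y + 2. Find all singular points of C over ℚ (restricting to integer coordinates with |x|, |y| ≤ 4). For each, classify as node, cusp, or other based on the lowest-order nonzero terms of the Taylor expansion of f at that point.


No singular points in the scanned grid; C is smooth there.

Compute partial derivatives:
  f_x = 8*x - 1.
  f_y = 1.
f_y = 1 is a nonzero constant, so f_y never vanishes: no point (x, y) can satisfy f = f_x = f_y = 0. In particular no (x, y) ∈ {−4, ..., 4}² is singular; the curve is smooth.


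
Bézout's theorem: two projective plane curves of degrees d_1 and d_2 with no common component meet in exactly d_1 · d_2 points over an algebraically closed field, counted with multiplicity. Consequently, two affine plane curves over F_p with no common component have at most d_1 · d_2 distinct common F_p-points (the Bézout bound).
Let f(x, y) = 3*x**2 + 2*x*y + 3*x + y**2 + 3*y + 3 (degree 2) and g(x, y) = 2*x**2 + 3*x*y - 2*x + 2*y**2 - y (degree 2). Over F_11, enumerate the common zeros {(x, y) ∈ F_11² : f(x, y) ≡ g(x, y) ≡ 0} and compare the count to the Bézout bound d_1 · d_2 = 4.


Common zeros: {(7, 2)}; count = 1; Bézout bound = 4.

deg(f) = 2, deg(g) = 2, so Bézout bound = 4.
Scan x ∈ F_11. For each x, list the y ∈ F_11 with f(x, y) ≡ 0 and those with g(x, y) ≡ 0 (mod 11); the common zeros in that column are the intersection.
  x = 0: f ≡ 0 at y ∈ ∅; g ≡ 0 at y ∈ {0, 6}; common: ∅.
  x = 1: f ≡ 0 at y ∈ {3}; g ≡ 0 at y ∈ {0, 10}; common: ∅.
  x = 2: f ≡ 0 at y ∈ {6, 9}; g ≡ 0 at y ∈ {1, 2}; common: ∅.
  x = 3: f ≡ 0 at y ∈ ∅; g ≡ 0 at y ∈ {1, 6}; common: ∅.
  x = 4: f ≡ 0 at y ∈ {5, 6}; g ≡ 0 at y ∈ ∅; common: ∅.
  x = 5: f ≡ 0 at y ∈ ∅; g ≡ 0 at y ∈ ∅; common: ∅.
  x = 6: f ≡ 0 at y ∈ ∅; g ≡ 0 at y ∈ ∅; common: ∅.
  x = 7: f ≡ 0 at y ∈ {2, 3}; g ≡ 0 at y ∈ {2, 10}; common: {2}.
  x = 8: f ≡ 0 at y ∈ ∅; g ≡ 0 at y ∈ ∅; common: ∅.
  x = 9: f ≡ 0 at y ∈ {2, 10}; g ≡ 0 at y ∈ ∅; common: ∅.
  x = 10: f ≡ 0 at y ∈ {5}; g ≡ 0 at y ∈ ∅; common: ∅.
Collecting: common zeros = {(7, 2)}, so the count is 1.
Comparison with the Bézout bound: 1 ≤ 4 = deg(f)·deg(g), as expected for curves with no common component (the affine F_11-count falls short of the bound because intersections may lie at infinity, over extension fields, or carry multiplicity).


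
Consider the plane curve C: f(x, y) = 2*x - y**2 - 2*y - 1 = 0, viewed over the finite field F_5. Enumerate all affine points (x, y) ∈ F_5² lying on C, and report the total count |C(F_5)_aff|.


Affine F_5-points: {(0, 4), (2, 1), (2, 2), (3, 0), (3, 3)}; count = 5.

For each of the 25 pairs (x, y) ∈ F_5², evaluate f(x, y) mod 5. Record the zeros.
  x = 0: [0↦4, 1↦1, 2↦1, 3↦4, 4↦0]  zeros at y ∈ {4}
  x = 1: [0↦1, 1↦3, 2↦3, 3↦1, 4↦2]  zeros at y ∈ ∅
  x = 2: [0↦3, 1↦0, 2↦0, 3↦3, 4↦4]  zeros at y ∈ {1, 2}
  x = 3: [0↦0, 1↦2, 2↦2, 3↦0, 4↦1]  zeros at y ∈ {0, 3}
  x = 4: [0↦2, 1↦4, 2↦4, 3↦2, 4↦3]  zeros at y ∈ ∅
Collecting zeros: affine points = {(0, 4), (2, 1), (2, 2), (3, 0), (3, 3)}.
Total count |C(F_5)_aff| = 5.


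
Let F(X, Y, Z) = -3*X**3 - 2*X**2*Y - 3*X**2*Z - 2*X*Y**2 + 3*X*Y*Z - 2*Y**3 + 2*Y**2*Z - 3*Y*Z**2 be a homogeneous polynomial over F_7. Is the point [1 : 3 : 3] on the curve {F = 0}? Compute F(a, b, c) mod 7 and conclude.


F(1,3,3) ≡ 1 (mod 7); P is NOT on the curve.

Evaluate F(1, 3, 3) term-by-term (mod 7).
  -3*X**3 ↦ -3·1·1·1 = -3
  -2*X**2*Y ↦ -2·1·3·1 = -6
  -3*X**2*Z ↦ -3·1·1·3 = -9
  -2*X*Y**2 ↦ -2·1·9·1 = -18
  3*X*Y*Z ↦ 3·1·3·3 = 27
  -2*Y**3 ↦ -2·1·27·1 = -54
  2*Y**2*Z ↦ 2·1·9·3 = 54
  -3*Y*Z**2 ↦ -3·1·3·9 = -81
Sum: F(1, 3, 3) = (-3) + (-6) + (-9) + (-18) + (27) + (-54) + (54) + (-81) = -90.
Reducing mod 7: -90 ≡ 1 (mod 7).
Since F(a, b, c) ≡ 1 ≠ 0 (mod 7), P does NOT lie on the curve.


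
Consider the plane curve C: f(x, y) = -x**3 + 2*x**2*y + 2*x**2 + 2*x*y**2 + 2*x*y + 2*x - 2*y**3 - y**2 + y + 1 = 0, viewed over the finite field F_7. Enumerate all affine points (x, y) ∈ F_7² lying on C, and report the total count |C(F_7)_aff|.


Affine F_7-points: {(1, 5), (2, 5), (5, 4), (6, 6)}; count = 4.

For each of the 49 pairs (x, y) ∈ F_7², evaluate f(x, y) mod 7. Record the zeros.
  x = 0: [0↦1, 1↦6, 2↦4, 3↦4, 4↦1, 5↦4, 6↦1]  zeros at y ∈ ∅
  x = 1: [0↦4, 1↦1, 2↦2, 3↦2, 4↦3, 5↦0, 6↦2]  zeros at y ∈ {5}
  x = 2: [0↦5, 1↦5, 2↦6, 3↦3, 4↦5, 5↦0, 6↦4]  zeros at y ∈ {5}
  x = 3: [0↦5, 1↦5, 2↦3, 3↦1, 4↦1, 5↦5, 6↦1]  zeros at y ∈ ∅
  x = 4: [0↦5, 1↦2, 2↦1, 3↦4, 4↦6, 5↦2, 6↦1]  zeros at y ∈ ∅
  x = 5: [0↦6, 1↦4, 2↦1, 3↦6, 4↦0, 5↦6, 6↦5]  zeros at y ∈ {4}
  x = 6: [0↦2, 1↦5, 2↦4, 3↦1, 4↦5, 5↦4, 6↦0]  zeros at y ∈ {6}
Collecting zeros: affine points = {(1, 5), (2, 5), (5, 4), (6, 6)}.
Total count |C(F_7)_aff| = 4.


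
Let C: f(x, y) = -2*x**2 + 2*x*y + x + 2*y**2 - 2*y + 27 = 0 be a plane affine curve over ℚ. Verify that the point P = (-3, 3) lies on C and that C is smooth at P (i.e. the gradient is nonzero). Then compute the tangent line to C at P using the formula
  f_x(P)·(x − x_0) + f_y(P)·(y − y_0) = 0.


Tangent line at P: 19*x + 4*y + 45 = 0.

Step 1: f(-3, 3) = 0, so P lies on C.
Step 2: partial derivatives
  f_x(x, y) = -4*x + 2*y + 1, f_y(x, y) = 2*x + 4*y - 2.
  f_x(P) = 19, f_y(P) = 4 (gradient nonzero, so P is smooth).
Step 3: tangent line at P: 19·(x − -3) + 4·(y − 3) = 0.
Expanding: 19*x + 4*y + 45 = 0.


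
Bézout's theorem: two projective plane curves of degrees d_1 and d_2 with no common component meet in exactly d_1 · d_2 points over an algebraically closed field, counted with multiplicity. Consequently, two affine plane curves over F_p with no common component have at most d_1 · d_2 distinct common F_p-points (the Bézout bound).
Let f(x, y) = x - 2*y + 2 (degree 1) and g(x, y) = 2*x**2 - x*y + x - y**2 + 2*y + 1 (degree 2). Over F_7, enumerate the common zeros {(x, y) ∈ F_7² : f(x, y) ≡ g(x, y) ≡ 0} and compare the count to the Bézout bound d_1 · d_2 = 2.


Common zeros: {(2, 2), (5, 0)}; count = 2; Bézout bound = 2.

deg(f) = 1, deg(g) = 2, so Bézout bound = 2.
Scan x ∈ F_7. For each x, list the y ∈ F_7 with f(x, y) ≡ 0 and those with g(x, y) ≡ 0 (mod 7); the common zeros in that column are the intersection.
  x = 0: f ≡ 0 at y ∈ {1}; g ≡ 0 at y ∈ {4, 5}; common: ∅.
  x = 1: f ≡ 0 at y ∈ {5}; g ≡ 0 at y ∈ ∅; common: ∅.
  x = 2: f ≡ 0 at y ∈ {2}; g ≡ 0 at y ∈ {2, 5}; common: {2}.
  x = 3: f ≡ 0 at y ∈ {6}; g ≡ 0 at y ∈ ∅; common: ∅.
  x = 4: f ≡ 0 at y ∈ {3}; g ≡ 0 at y ∈ ∅; common: ∅.
  x = 5: f ≡ 0 at y ∈ {0}; g ≡ 0 at y ∈ {0, 4}; common: {0}.
  x = 6: f ≡ 0 at y ∈ {4}; g ≡ 0 at y ∈ ∅; common: ∅.
Collecting: common zeros = {(2, 2), (5, 0)}, so the count is 2.
Comparison with the Bézout bound: 2 ≤ 2 = deg(f)·deg(g), as expected for curves with no common component (the bound is attained).


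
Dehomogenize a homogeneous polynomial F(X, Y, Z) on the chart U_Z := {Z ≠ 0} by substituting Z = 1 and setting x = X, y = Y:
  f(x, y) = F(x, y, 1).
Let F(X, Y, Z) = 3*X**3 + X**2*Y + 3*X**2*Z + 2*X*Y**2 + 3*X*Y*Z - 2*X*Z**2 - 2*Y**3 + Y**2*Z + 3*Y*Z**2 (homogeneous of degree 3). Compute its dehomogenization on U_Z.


f(x, y) = 3*x**3 + x**2*y + 3*x**2 + 2*x*y**2 + 3*x*y - 2*x - 2*y**3 + y**2 + 3*y

On U_Z we set Z = 1. Each monomial c·X^i·Y^j·Z^k in F becomes c·x^i·y^j·1^k = c·x^i·y^j.
Substituting Z = 1: F(X, Y, 1) = 3*x**3 + x**2*y + 3*x**2 + 2*x*y**2 + 3*x*y - 2*x - 2*y**3 + y**2 + 3*y.
Note: deg(f) ≤ deg(F) = 3; strict inequality happens when F is divisible by Z (lost terms).


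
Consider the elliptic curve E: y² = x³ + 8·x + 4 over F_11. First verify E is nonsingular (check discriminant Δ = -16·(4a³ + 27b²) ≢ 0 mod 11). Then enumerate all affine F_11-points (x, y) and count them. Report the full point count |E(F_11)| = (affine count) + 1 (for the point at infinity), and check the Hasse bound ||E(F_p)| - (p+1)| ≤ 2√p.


Affine points = {(0, 2), (0, 9), (3, 0), (4, 1), (4, 10), (5, 2), (5, 9), (6, 2), (6, 9)}; affine count = 9; |E(F_11)| = 10.

Discriminant check: Δ ∝ 4a³ + 27b² = 4·8³ + 27·4² = 4·512 + 27·16 ≡ 5 (mod 11). Nonzero ⇒ E is nonsingular.
For each x ∈ F_11, compute rhs = x³ + 8·x + 4 mod 11, then count y ∈ F_11 with y² ≡ rhs.
  x = 0: rhs = 4, matching y values: 2, 9 (2 points).
  x = 1: rhs = 2, matching y values: none (0 points).
  x = 2: rhs = 6, matching y values: none (0 points).
  x = 3: rhs = 0, matching y values: 0 (1 points).
  x = 4: rhs = 1, matching y values: 1, 10 (2 points).
  x = 5: rhs = 4, matching y values: 2, 9 (2 points).
  x = 6: rhs = 4, matching y values: 2, 9 (2 points).
  x = 7: rhs = 7, matching y values: none (0 points).
  x = 8: rhs = 8, matching y values: none (0 points).
  x = 9: rhs = 2, matching y values: none (0 points).
  x = 10: rhs = 6, matching y values: none (0 points).
Total affine count: 9.
Full point count |E(F_11)| = 9 + 1 = 10.
Hasse bound: |10 − (11+1)| = |-2| = 2 ≤ 2√11 ≈ 6.6332 ✓.


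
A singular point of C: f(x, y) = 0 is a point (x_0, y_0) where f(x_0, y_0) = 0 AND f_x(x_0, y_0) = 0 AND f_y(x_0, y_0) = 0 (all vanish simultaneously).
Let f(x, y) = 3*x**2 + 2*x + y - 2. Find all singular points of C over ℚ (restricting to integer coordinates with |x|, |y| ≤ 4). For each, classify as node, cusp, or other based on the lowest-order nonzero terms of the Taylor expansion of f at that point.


No singular points in the scanned grid; C is smooth there.

Compute partial derivatives:
  f_x = 6*x + 2.
  f_y = 1.
f_y = 1 is a nonzero constant, so f_y never vanishes: no point (x, y) can satisfy f = f_x = f_y = 0. In particular no (x, y) ∈ {−4, ..., 4}² is singular; the curve is smooth.


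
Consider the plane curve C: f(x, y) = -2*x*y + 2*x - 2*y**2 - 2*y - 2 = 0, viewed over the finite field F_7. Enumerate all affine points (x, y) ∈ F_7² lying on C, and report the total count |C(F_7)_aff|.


Affine F_7-points: {(0, 2), (0, 4), (1, 0), (1, 5), (4, 3), (4, 6)}; count = 6.

For each of the 49 pairs (x, y) ∈ F_7², evaluate f(x, y) mod 7. Record the zeros.
  x = 0: [0↦5, 1↦1, 2↦0, 3↦2, 4↦0, 5↦1, 6↦5]  zeros at y ∈ {2, 4}
  x = 1: [0↦0, 1↦1, 2↦5, 3↦5, 4↦1, 5↦0, 6↦2]  zeros at y ∈ {0, 5}
  x = 2: [0↦2, 1↦1, 2↦3, 3↦1, 4↦2, 5↦6, 6↦6]  zeros at y ∈ ∅
  x = 3: [0↦4, 1↦1, 2↦1, 3↦4, 4↦3, 5↦5, 6↦3]  zeros at y ∈ ∅
  x = 4: [0↦6, 1↦1, 2↦6, 3↦0, 4↦4, 5↦4, 6↦0]  zeros at y ∈ {3, 6}
  x = 5: [0↦1, 1↦1, 2↦4, 3↦3, 4↦5, 5↦3, 6↦4]  zeros at y ∈ ∅
  x = 6: [0↦3, 1↦1, 2↦2, 3↦6, 4↦6, 5↦2, 6↦1]  zeros at y ∈ ∅
Collecting zeros: affine points = {(0, 2), (0, 4), (1, 0), (1, 5), (4, 3), (4, 6)}.
Total count |C(F_7)_aff| = 6.


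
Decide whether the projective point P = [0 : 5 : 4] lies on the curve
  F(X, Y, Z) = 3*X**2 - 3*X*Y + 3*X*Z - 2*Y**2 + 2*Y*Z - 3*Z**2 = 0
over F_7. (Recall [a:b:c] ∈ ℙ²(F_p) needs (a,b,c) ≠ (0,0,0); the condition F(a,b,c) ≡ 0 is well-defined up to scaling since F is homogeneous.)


F(0,5,4) ≡ 5 (mod 7); P is NOT on the curve.

Evaluate F(0, 5, 4) term-by-term (mod 7).
  3*X**2 ↦ 3·0·1·1 = 0
  -3*X*Y ↦ -3·0·5·1 = 0
  3*X*Z ↦ 3·0·1·4 = 0
  -2*Y**2 ↦ -2·1·25·1 = -50
  2*Y*Z ↦ 2·1·5·4 = 40
  -3*Z**2 ↦ -3·1·1·16 = -48
Sum: F(0, 5, 4) = (0) + (0) + (0) + (-50) + (40) + (-48) = -58.
Reducing mod 7: -58 ≡ 5 (mod 7).
Since F(a, b, c) ≡ 5 ≠ 0 (mod 7), P does NOT lie on the curve.


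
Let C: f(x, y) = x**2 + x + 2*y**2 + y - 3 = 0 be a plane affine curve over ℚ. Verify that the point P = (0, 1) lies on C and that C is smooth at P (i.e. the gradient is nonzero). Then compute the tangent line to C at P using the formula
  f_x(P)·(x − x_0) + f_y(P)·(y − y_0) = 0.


Tangent line at P: x + 5*y - 5 = 0.

Step 1: f(0, 1) = 0, so P lies on C.
Step 2: partial derivatives
  f_x(x, y) = 2*x + 1, f_y(x, y) = 4*y + 1.
  f_x(P) = 1, f_y(P) = 5 (gradient nonzero, so P is smooth).
Step 3: tangent line at P: 1·(x − 0) + 5·(y − 1) = 0.
Expanding: x + 5*y - 5 = 0.


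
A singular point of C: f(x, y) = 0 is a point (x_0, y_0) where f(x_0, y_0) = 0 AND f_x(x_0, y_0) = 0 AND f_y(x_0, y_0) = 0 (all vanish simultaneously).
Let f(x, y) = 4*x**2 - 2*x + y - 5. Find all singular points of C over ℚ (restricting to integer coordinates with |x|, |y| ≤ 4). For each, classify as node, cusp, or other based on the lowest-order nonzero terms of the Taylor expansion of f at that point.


No singular points in the scanned grid; C is smooth there.

Compute partial derivatives:
  f_x = 8*x - 2.
  f_y = 1.
f_y = 1 is a nonzero constant, so f_y never vanishes: no point (x, y) can satisfy f = f_x = f_y = 0. In particular no (x, y) ∈ {−4, ..., 4}² is singular; the curve is smooth.


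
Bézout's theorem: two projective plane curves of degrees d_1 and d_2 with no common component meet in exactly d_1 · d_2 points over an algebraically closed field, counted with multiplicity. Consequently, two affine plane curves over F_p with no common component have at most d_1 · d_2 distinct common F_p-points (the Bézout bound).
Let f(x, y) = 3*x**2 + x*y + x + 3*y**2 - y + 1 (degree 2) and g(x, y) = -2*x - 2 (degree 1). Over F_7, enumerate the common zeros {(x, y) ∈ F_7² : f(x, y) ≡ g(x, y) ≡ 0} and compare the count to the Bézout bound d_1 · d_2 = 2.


Common zeros: ∅; count = 0; Bézout bound = 2.

deg(f) = 2, deg(g) = 1, so Bézout bound = 2.
Scan x ∈ F_7. For each x, list the y ∈ F_7 with f(x, y) ≡ 0 and those with g(x, y) ≡ 0 (mod 7); the common zeros in that column are the intersection.
  x = 0: f ≡ 0 at y ∈ ∅; g ≡ 0 at y ∈ ∅; common: ∅.
  x = 1: f ≡ 0 at y ∈ ∅; g ≡ 0 at y ∈ ∅; common: ∅.
  x = 2: f ≡ 0 at y ∈ ∅; g ≡ 0 at y ∈ ∅; common: ∅.
  x = 3: f ≡ 0 at y ∈ ∅; g ≡ 0 at y ∈ ∅; common: ∅.
  x = 4: f ≡ 0 at y ∈ ∅; g ≡ 0 at y ∈ ∅; common: ∅.
  x = 5: f ≡ 0 at y ∈ ∅; g ≡ 0 at y ∈ ∅; common: ∅.
  x = 6: f ≡ 0 at y ∈ ∅; g ≡ 0 at y ∈ {0, 1, 2, 3, 4, 5, 6}; common: ∅.
Collecting: common zeros = ∅, so the count is 0.
Comparison with the Bézout bound: 0 ≤ 2 = deg(f)·deg(g), as expected for curves with no common component (the affine F_7-count falls short of the bound because intersections may lie at infinity, over extension fields, or carry multiplicity).


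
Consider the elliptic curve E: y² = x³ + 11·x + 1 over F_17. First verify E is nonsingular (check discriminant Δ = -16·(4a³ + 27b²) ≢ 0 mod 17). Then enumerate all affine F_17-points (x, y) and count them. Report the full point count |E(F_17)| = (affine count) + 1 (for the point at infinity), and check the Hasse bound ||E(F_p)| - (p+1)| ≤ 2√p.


Affine points = {(0, 1), (0, 16), (1, 8), (1, 9), (7, 8), (7, 9), (9, 8), (9, 9), (11, 5), (11, 12), (12, 5), (12, 12), (14, 3), (14, 14)}; affine count = 14; |E(F_17)| = 15.

Discriminant check: Δ ∝ 4a³ + 27b² = 4·11³ + 27·1² = 4·1331 + 27·1 ≡ 13 (mod 17). Nonzero ⇒ E is nonsingular.
For each x ∈ F_17, compute rhs = x³ + 11·x + 1 mod 17, then count y ∈ F_17 with y² ≡ rhs.
  x = 0: rhs = 1, matching y values: 1, 16 (2 points).
  x = 1: rhs = 13, matching y values: 8, 9 (2 points).
  x = 2: rhs = 14, matching y values: none (0 points).
  x = 3: rhs = 10, matching y values: none (0 points).
  x = 4: rhs = 7, matching y values: none (0 points).
  x = 5: rhs = 11, matching y values: none (0 points).
  x = 6: rhs = 11, matching y values: none (0 points).
  x = 7: rhs = 13, matching y values: 8, 9 (2 points).
  x = 8: rhs = 6, matching y values: none (0 points).
  x = 9: rhs = 13, matching y values: 8, 9 (2 points).
  x = 10: rhs = 6, matching y values: none (0 points).
  x = 11: rhs = 8, matching y values: 5, 12 (2 points).
  x = 12: rhs = 8, matching y values: 5, 12 (2 points).
  x = 13: rhs = 12, matching y values: none (0 points).
  x = 14: rhs = 9, matching y values: 3, 14 (2 points).
  x = 15: rhs = 5, matching y values: none (0 points).
  x = 16: rhs = 6, matching y values: none (0 points).
Total affine count: 14.
Full point count |E(F_17)| = 14 + 1 = 15.
Hasse bound: |15 − (17+1)| = |-3| = 3 ≤ 2√17 ≈ 8.2462 ✓.


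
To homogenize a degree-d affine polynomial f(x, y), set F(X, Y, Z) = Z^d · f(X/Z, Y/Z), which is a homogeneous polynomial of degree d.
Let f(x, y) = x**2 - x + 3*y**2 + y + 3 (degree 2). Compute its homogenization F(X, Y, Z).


F(X, Y, Z) = X**2 - X*Z + 3*Y**2 + Y*Z + 3*Z**2

deg(f) = 2.
Substitute x = X/Z, y = Y/Z into f, then multiply by Z^2.
  monomial 1·x^2·y^0 ↦ 1·X^2·Y^0·Z^0.
  monomial -1·x^1·y^0 ↦ -1·X^1·Y^0·Z^1.
  monomial 3·x^0·y^2 ↦ 3·X^0·Y^2·Z^0.
  monomial 1·x^0·y^1 ↦ 1·X^0·Y^1·Z^1.
  monomial 3·x^0·y^0 ↦ 3·X^0·Y^0·Z^2.
Collecting: F(X, Y, Z) = X**2 - X*Z + 3*Y**2 + Y*Z + 3*Z**2.


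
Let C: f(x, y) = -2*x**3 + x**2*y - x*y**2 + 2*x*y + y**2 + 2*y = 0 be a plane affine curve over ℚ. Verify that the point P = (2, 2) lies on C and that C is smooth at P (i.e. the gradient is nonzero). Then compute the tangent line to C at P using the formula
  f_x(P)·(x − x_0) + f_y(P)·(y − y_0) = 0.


Tangent line at P: -16*x + 6*y + 20 = 0.

Step 1: f(2, 2) = 0, so P lies on C.
Step 2: partial derivatives
  f_x(x, y) = -6*x**2 + 2*x*y - y**2 + 2*y, f_y(x, y) = x**2 - 2*x*y + 2*x + 2*y + 2.
  f_x(P) = -16, f_y(P) = 6 (gradient nonzero, so P is smooth).
Step 3: tangent line at P: -16·(x − 2) + 6·(y − 2) = 0.
Expanding: -16*x + 6*y + 20 = 0.


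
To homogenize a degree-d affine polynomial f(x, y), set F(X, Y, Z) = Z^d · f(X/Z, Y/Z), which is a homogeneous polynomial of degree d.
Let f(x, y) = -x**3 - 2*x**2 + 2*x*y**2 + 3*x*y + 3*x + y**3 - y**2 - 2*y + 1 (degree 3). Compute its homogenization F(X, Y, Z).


F(X, Y, Z) = -X**3 - 2*X**2*Z + 2*X*Y**2 + 3*X*Y*Z + 3*X*Z**2 + Y**3 - Y**2*Z - 2*Y*Z**2 + Z**3

deg(f) = 3.
Substitute x = X/Z, y = Y/Z into f, then multiply by Z^3.
  monomial -1·x^3·y^0 ↦ -1·X^3·Y^0·Z^0.
  monomial -2·x^2·y^0 ↦ -2·X^2·Y^0·Z^1.
  monomial 2·x^1·y^2 ↦ 2·X^1·Y^2·Z^0.
  monomial 3·x^1·y^1 ↦ 3·X^1·Y^1·Z^1.
  monomial 3·x^1·y^0 ↦ 3·X^1·Y^0·Z^2.
  monomial 1·x^0·y^3 ↦ 1·X^0·Y^3·Z^0.
  monomial -1·x^0·y^2 ↦ -1·X^0·Y^2·Z^1.
  monomial -2·x^0·y^1 ↦ -2·X^0·Y^1·Z^2.
  monomial 1·x^0·y^0 ↦ 1·X^0·Y^0·Z^3.
Collecting: F(X, Y, Z) = -X**3 - 2*X**2*Z + 2*X*Y**2 + 3*X*Y*Z + 3*X*Z**2 + Y**3 - Y**2*Z - 2*Y*Z**2 + Z**3.


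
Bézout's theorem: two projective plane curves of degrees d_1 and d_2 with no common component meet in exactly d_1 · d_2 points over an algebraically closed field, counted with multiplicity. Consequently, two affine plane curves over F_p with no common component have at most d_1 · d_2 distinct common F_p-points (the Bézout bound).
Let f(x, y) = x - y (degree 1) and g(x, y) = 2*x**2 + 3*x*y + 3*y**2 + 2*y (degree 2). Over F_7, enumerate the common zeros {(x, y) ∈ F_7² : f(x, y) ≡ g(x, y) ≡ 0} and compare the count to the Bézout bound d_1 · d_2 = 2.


Common zeros: {(0, 0), (5, 5)}; count = 2; Bézout bound = 2.

deg(f) = 1, deg(g) = 2, so Bézout bound = 2.
Scan x ∈ F_7. For each x, list the y ∈ F_7 with f(x, y) ≡ 0 and those with g(x, y) ≡ 0 (mod 7); the common zeros in that column are the intersection.
  x = 0: f ≡ 0 at y ∈ {0}; g ≡ 0 at y ∈ {0, 4}; common: {0}.
  x = 1: f ≡ 0 at y ∈ {1}; g ≡ 0 at y ∈ {4, 6}; common: ∅.
  x = 2: f ≡ 0 at y ∈ {2}; g ≡ 0 at y ∈ ∅; common: ∅.
  x = 3: f ≡ 0 at y ∈ {3}; g ≡ 0 at y ∈ ∅; common: ∅.
  x = 4: f ≡ 0 at y ∈ {4}; g ≡ 0 at y ∈ {1, 6}; common: ∅.
  x = 5: f ≡ 0 at y ∈ {5}; g ≡ 0 at y ∈ {1, 5}; common: {5}.
  x = 6: f ≡ 0 at y ∈ {6}; g ≡ 0 at y ∈ ∅; common: ∅.
Collecting: common zeros = {(0, 0), (5, 5)}, so the count is 2.
Comparison with the Bézout bound: 2 ≤ 2 = deg(f)·deg(g), as expected for curves with no common component (the bound is attained).


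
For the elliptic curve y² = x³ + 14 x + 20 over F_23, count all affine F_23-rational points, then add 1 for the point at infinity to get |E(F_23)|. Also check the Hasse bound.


Affine points = {(1, 9), (1, 14), (4, 5), (4, 18), (5, 10), (5, 13), (7, 1), (7, 22), (8, 0), (9, 1), (9, 22), (14, 4), (14, 19), (16, 4), (16, 19), (18, 3), (18, 20)}; affine count = 17; |E(F_23)| = 18.

Discriminant check: Δ ∝ 4a³ + 27b² = 4·14³ + 27·20² = 4·2744 + 27·400 ≡ 18 (mod 23). Nonzero ⇒ E is nonsingular.
For each x ∈ F_23, compute rhs = x³ + 14·x + 20 mod 23, then count y ∈ F_23 with y² ≡ rhs.
  x = 0: rhs = 20, matching y values: none (0 points).
  x = 1: rhs = 12, matching y values: 9, 14 (2 points).
  x = 2: rhs = 10, matching y values: none (0 points).
  x = 3: rhs = 20, matching y values: none (0 points).
  x = 4: rhs = 2, matching y values: 5, 18 (2 points).
  x = 5: rhs = 8, matching y values: 10, 13 (2 points).
  x = 6: rhs = 21, matching y values: none (0 points).
  x = 7: rhs = 1, matching y values: 1, 22 (2 points).
  x = 8: rhs = 0, matching y values: 0 (1 points).
  x = 9: rhs = 1, matching y values: 1, 22 (2 points).
  x = 10: rhs = 10, matching y values: none (0 points).
  x = 11: rhs = 10, matching y values: none (0 points).
  x = 12: rhs = 7, matching y values: none (0 points).
  x = 13: rhs = 7, matching y values: none (0 points).
  x = 14: rhs = 16, matching y values: 4, 19 (2 points).
  x = 15: rhs = 17, matching y values: none (0 points).
  x = 16: rhs = 16, matching y values: 4, 19 (2 points).
  x = 17: rhs = 19, matching y values: none (0 points).
  x = 18: rhs = 9, matching y values: 3, 20 (2 points).
  x = 19: rhs = 15, matching y values: none (0 points).
  x = 20: rhs = 20, matching y values: none (0 points).
  x = 21: rhs = 7, matching y values: none (0 points).
  x = 22: rhs = 5, matching y values: none (0 points).
Total affine count: 17.
Full point count |E(F_23)| = 17 + 1 = 18.
Hasse bound: |18 − (23+1)| = |-6| = 6 ≤ 2√23 ≈ 9.5917 ✓.


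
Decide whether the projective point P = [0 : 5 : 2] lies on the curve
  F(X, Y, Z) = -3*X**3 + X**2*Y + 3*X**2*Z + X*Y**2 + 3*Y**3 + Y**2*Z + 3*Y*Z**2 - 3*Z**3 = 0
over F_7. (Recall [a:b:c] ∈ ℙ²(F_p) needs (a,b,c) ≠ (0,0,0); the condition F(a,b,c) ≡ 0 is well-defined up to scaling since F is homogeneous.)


F(0,5,2) ≡ 6 (mod 7); P is NOT on the curve.

Evaluate F(0, 5, 2) term-by-term (mod 7).
  -3*X**3 ↦ -3·0·1·1 = 0
  X**2*Y ↦ 1·0·5·1 = 0
  3*X**2*Z ↦ 3·0·1·2 = 0
  X*Y**2 ↦ 1·0·25·1 = 0
  3*Y**3 ↦ 3·1·125·1 = 375
  Y**2*Z ↦ 1·1·25·2 = 50
  3*Y*Z**2 ↦ 3·1·5·4 = 60
  -3*Z**3 ↦ -3·1·1·8 = -24
Sum: F(0, 5, 2) = (0) + (0) + (0) + (0) + (375) + (50) + (60) + (-24) = 461.
Reducing mod 7: 461 ≡ 6 (mod 7).
Since F(a, b, c) ≡ 6 ≠ 0 (mod 7), P does NOT lie on the curve.


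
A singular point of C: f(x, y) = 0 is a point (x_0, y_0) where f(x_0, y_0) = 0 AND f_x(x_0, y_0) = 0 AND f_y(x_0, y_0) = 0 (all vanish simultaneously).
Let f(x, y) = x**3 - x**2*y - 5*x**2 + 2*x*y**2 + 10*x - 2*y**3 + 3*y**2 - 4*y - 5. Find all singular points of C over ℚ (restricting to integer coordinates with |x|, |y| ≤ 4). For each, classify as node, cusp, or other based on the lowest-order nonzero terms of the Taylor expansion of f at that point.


Singular points: {(2, 1)}; classification: cusp.

Compute partial derivatives:
  f_x = 3*x**2 - 2*x*y - 10*x + 2*y**2 + 10.
  f_y = -x**2 + 4*x*y - 6*y**2 + 6*y - 4.
Scan x_0 ∈ {−4, ..., 4}. For each x_0, f_y(x_0, y) is a polynomial in y; find its integer roots y ∈ {−4, ..., 4}, then test f_x and f at those candidates.
  x = -4: f_y(-4, y) = -6*y**2 - 10*y - 20; no integer root y with |y| ≤ 4.
  x = -3: f_y(-3, y) = -6*y**2 - 6*y - 13; no integer root y with |y| ≤ 4.
  x = -2: f_y(-2, y) = -6*y**2 - 2*y - 8; no integer root y with |y| ≤ 4.
  x = -1: f_y(-1, y) = -6*y**2 + 2*y - 5; no integer root y with |y| ≤ 4.
  x = 0: f_y(0, y) = -6*y**2 + 6*y - 4; no integer root y with |y| ≤ 4.
  x = 1: f_y(1, y) = -6*y**2 + 10*y - 5; no integer root y with |y| ≤ 4.
  x = 2: f_y(2, y) = -6*y**2 + 14*y - 8; vanishes at y ∈ {1}. (2, 1): f_x = 0, f = 0 — SINGULAR.
  x = 3: f_y(3, y) = -6*y**2 + 18*y - 13; no integer root y with |y| ≤ 4.
  x = 4: f_y(4, y) = -6*y**2 + 22*y - 20; vanishes at y ∈ {2}. (4, 2): f_x = 10 ≠ 0.
Only singular point on the grid: (2, 1).
Classify: substitute x = 2 + u, y = 1 + v and expand: f = u**3 - u**2*v + 2*u*v**2 - 2*v**3 + v**2.
No constant or linear terms (consistent with a singular point). Quadratic part: v**2. Cubic part: u**3 - u**2*v + 2*u*v**2 - 2*v**3.
The quadratic part v**2 is a perfect square, so there is a single (double) tangent line v = 0, i.e. y = 1. Restricting the cubic part to that line (v = 0) leaves u**3 ≠ 0, so f is not divisible by v and the branch is v² ≈ -u**3 to lowest order — this is a cusp.
Classification: cusp.


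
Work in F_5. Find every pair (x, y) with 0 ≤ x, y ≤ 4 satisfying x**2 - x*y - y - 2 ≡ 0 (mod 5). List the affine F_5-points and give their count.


Affine F_5-points: {(0, 3), (1, 2), (2, 4), (3, 3)}; count = 4.

For each of the 25 pairs (x, y) ∈ F_5², evaluate f(x, y) mod 5. Record the zeros.
  x = 0: [0↦3, 1↦2, 2↦1, 3↦0, 4↦4]  zeros at y ∈ {3}
  x = 1: [0↦4, 1↦2, 2↦0, 3↦3, 4↦1]  zeros at y ∈ {2}
  x = 2: [0↦2, 1↦4, 2↦1, 3↦3, 4↦0]  zeros at y ∈ {4}
  x = 3: [0↦2, 1↦3, 2↦4, 3↦0, 4↦1]  zeros at y ∈ {3}
  x = 4: [0↦4, 1↦4, 2↦4, 3↦4, 4↦4]  zeros at y ∈ ∅
Collecting zeros: affine points = {(0, 3), (1, 2), (2, 4), (3, 3)}.
Total count |C(F_5)_aff| = 4.


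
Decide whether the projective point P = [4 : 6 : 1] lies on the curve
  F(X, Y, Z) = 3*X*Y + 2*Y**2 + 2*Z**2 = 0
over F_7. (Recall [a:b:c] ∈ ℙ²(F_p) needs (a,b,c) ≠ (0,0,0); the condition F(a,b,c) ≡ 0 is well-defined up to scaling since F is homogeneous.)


F(4,6,1) ≡ 6 (mod 7); P is NOT on the curve.

Evaluate F(4, 6, 1) term-by-term (mod 7).
  3*X*Y ↦ 3·4·6·1 = 72
  2*Y**2 ↦ 2·1·36·1 = 72
  2*Z**2 ↦ 2·1·1·1 = 2
Sum: F(4, 6, 1) = (72) + (72) + (2) = 146.
Reducing mod 7: 146 ≡ 6 (mod 7).
Since F(a, b, c) ≡ 6 ≠ 0 (mod 7), P does NOT lie on the curve.


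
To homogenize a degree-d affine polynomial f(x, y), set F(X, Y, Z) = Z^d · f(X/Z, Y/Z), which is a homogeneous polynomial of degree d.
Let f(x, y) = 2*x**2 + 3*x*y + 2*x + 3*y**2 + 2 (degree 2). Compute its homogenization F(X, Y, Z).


F(X, Y, Z) = 2*X**2 + 3*X*Y + 2*X*Z + 3*Y**2 + 2*Z**2

deg(f) = 2.
Substitute x = X/Z, y = Y/Z into f, then multiply by Z^2.
  monomial 2·x^2·y^0 ↦ 2·X^2·Y^0·Z^0.
  monomial 3·x^1·y^1 ↦ 3·X^1·Y^1·Z^0.
  monomial 2·x^1·y^0 ↦ 2·X^1·Y^0·Z^1.
  monomial 3·x^0·y^2 ↦ 3·X^0·Y^2·Z^0.
  monomial 2·x^0·y^0 ↦ 2·X^0·Y^0·Z^2.
Collecting: F(X, Y, Z) = 2*X**2 + 3*X*Y + 2*X*Z + 3*Y**2 + 2*Z**2.


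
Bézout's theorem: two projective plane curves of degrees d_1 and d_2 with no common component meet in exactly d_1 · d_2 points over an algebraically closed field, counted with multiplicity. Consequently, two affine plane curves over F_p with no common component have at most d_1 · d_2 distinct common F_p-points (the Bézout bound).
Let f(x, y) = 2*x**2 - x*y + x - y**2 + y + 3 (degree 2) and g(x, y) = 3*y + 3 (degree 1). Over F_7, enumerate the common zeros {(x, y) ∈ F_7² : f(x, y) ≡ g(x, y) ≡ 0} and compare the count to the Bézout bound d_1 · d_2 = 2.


Common zeros: ∅; count = 0; Bézout bound = 2.

deg(f) = 2, deg(g) = 1, so Bézout bound = 2.
Scan x ∈ F_7. For each x, list the y ∈ F_7 with f(x, y) ≡ 0 and those with g(x, y) ≡ 0 (mod 7); the common zeros in that column are the intersection.
  x = 0: f ≡ 0 at y ∈ ∅; g ≡ 0 at y ∈ {6}; common: ∅.
  x = 1: f ≡ 0 at y ∈ ∅; g ≡ 0 at y ∈ {6}; common: ∅.
  x = 2: f ≡ 0 at y ∈ {2, 4}; g ≡ 0 at y ∈ {6}; common: ∅.
  x = 3: f ≡ 0 at y ∈ {1, 4}; g ≡ 0 at y ∈ {6}; common: ∅.
  x = 4: f ≡ 0 at y ∈ {1, 3}; g ≡ 0 at y ∈ {6}; common: ∅.
  x = 5: f ≡ 0 at y ∈ ∅; g ≡ 0 at y ∈ {6}; common: ∅.
  x = 6: f ≡ 0 at y ∈ ∅; g ≡ 0 at y ∈ {6}; common: ∅.
Collecting: common zeros = ∅, so the count is 0.
Comparison with the Bézout bound: 0 ≤ 2 = deg(f)·deg(g), as expected for curves with no common component (the affine F_7-count falls short of the bound because intersections may lie at infinity, over extension fields, or carry multiplicity).


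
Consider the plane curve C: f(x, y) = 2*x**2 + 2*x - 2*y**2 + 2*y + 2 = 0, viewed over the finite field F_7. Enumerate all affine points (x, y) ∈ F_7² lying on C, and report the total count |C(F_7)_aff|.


Affine F_7-points: {(2, 0), (2, 1), (3, 3), (3, 5), (4, 0), (4, 1)}; count = 6.

For each of the 49 pairs (x, y) ∈ F_7², evaluate f(x, y) mod 7. Record the zeros.
  x = 0: [0↦2, 1↦2, 2↦5, 3↦4, 4↦6, 5↦4, 6↦5]  zeros at y ∈ ∅
  x = 1: [0↦6, 1↦6, 2↦2, 3↦1, 4↦3, 5↦1, 6↦2]  zeros at y ∈ ∅
  x = 2: [0↦0, 1↦0, 2↦3, 3↦2, 4↦4, 5↦2, 6↦3]  zeros at y ∈ {0, 1}
  x = 3: [0↦5, 1↦5, 2↦1, 3↦0, 4↦2, 5↦0, 6↦1]  zeros at y ∈ {3, 5}
  x = 4: [0↦0, 1↦0, 2↦3, 3↦2, 4↦4, 5↦2, 6↦3]  zeros at y ∈ {0, 1}
  x = 5: [0↦6, 1↦6, 2↦2, 3↦1, 4↦3, 5↦1, 6↦2]  zeros at y ∈ ∅
  x = 6: [0↦2, 1↦2, 2↦5, 3↦4, 4↦6, 5↦4, 6↦5]  zeros at y ∈ ∅
Collecting zeros: affine points = {(2, 0), (2, 1), (3, 3), (3, 5), (4, 0), (4, 1)}.
Total count |C(F_7)_aff| = 6.


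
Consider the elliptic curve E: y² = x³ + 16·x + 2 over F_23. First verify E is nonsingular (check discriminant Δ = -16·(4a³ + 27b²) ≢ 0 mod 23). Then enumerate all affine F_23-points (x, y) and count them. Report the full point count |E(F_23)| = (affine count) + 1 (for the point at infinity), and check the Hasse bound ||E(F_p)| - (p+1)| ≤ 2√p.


Affine points = {(0, 5), (0, 18), (3, 10), (3, 13), (5, 0), (9, 1), (9, 22), (10, 9), (10, 14), (12, 6), (12, 17), (14, 7), (14, 16), (15, 11), (15, 12), (17, 9), (17, 14), (18, 2), (18, 21), (19, 9), (19, 14), (21, 10), (21, 13), (22, 10), (22, 13)}; affine count = 25; |E(F_23)| = 26.

Discriminant check: Δ ∝ 4a³ + 27b² = 4·16³ + 27·2² = 4·4096 + 27·4 ≡ 1 (mod 23). Nonzero ⇒ E is nonsingular.
For each x ∈ F_23, compute rhs = x³ + 16·x + 2 mod 23, then count y ∈ F_23 with y² ≡ rhs.
  x = 0: rhs = 2, matching y values: 5, 18 (2 points).
  x = 1: rhs = 19, matching y values: none (0 points).
  x = 2: rhs = 19, matching y values: none (0 points).
  x = 3: rhs = 8, matching y values: 10, 13 (2 points).
  x = 4: rhs = 15, matching y values: none (0 points).
  x = 5: rhs = 0, matching y values: 0 (1 points).
  x = 6: rhs = 15, matching y values: none (0 points).
  x = 7: rhs = 20, matching y values: none (0 points).
  x = 8: rhs = 21, matching y values: none (0 points).
  x = 9: rhs = 1, matching y values: 1, 22 (2 points).
  x = 10: rhs = 12, matching y values: 9, 14 (2 points).
  x = 11: rhs = 14, matching y values: none (0 points).
  x = 12: rhs = 13, matching y values: 6, 17 (2 points).
  x = 13: rhs = 15, matching y values: none (0 points).
  x = 14: rhs = 3, matching y values: 7, 16 (2 points).
  x = 15: rhs = 6, matching y values: 11, 12 (2 points).
  x = 16: rhs = 7, matching y values: none (0 points).
  x = 17: rhs = 12, matching y values: 9, 14 (2 points).
  x = 18: rhs = 4, matching y values: 2, 21 (2 points).
  x = 19: rhs = 12, matching y values: 9, 14 (2 points).
  x = 20: rhs = 19, matching y values: none (0 points).
  x = 21: rhs = 8, matching y values: 10, 13 (2 points).
  x = 22: rhs = 8, matching y values: 10, 13 (2 points).
Total affine count: 25.
Full point count |E(F_23)| = 25 + 1 = 26.
Hasse bound: |26 − (23+1)| = |2| = 2 ≤ 2√23 ≈ 9.5917 ✓.


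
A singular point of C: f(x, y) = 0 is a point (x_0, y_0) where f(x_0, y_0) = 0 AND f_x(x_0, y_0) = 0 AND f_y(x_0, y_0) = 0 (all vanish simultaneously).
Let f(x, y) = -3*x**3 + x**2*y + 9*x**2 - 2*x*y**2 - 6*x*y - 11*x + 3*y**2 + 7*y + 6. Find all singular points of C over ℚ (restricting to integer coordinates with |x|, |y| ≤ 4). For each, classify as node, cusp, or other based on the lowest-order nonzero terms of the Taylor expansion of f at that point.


Singular points: {(1, -1)}; classification: node.

Compute partial derivatives:
  f_x = -9*x**2 + 2*x*y + 18*x - 2*y**2 - 6*y - 11.
  f_y = x**2 - 4*x*y - 6*x + 6*y + 7.
Scan x_0 ∈ {−4, ..., 4}. For each x_0, f_y(x_0, y) is a polynomial in y; find its integer roots y ∈ {−4, ..., 4}, then test f_x and f at those candidates.
  x = -4: f_y(-4, y) = 22*y + 47; no integer root y with |y| ≤ 4.
  x = -3: f_y(-3, y) = 18*y + 34; no integer root y with |y| ≤ 4.
  x = -2: f_y(-2, y) = 14*y + 23; no integer root y with |y| ≤ 4.
  x = -1: f_y(-1, y) = 10*y + 14; no integer root y with |y| ≤ 4.
  x = 0: f_y(0, y) = 6*y + 7; no integer root y with |y| ≤ 4.
  x = 1: f_y(1, y) = 2*y + 2; vanishes at y ∈ {-1}. (1, -1): f_x = 0, f = 0 — SINGULAR.
  x = 2: f_y(2, y) = -2*y - 1; no integer root y with |y| ≤ 4.
  x = 3: f_y(3, y) = -6*y - 2; no integer root y with |y| ≤ 4.
  x = 4: f_y(4, y) = -10*y - 1; no integer root y with |y| ≤ 4.
Only singular point on the grid: (1, -1).
Classify: substitute x = 1 + u, y = -1 + v and expand: f = -3*u**3 + u**2*v - u**2 - 2*u*v**2 + v**2.
No constant or linear terms (consistent with a singular point). Quadratic part: -u**2 + v**2. Cubic part: -3*u**3 + u**2*v - 2*u*v**2.
The quadratic part v**2 - u**2 = (v − u)(v + u) splits into two distinct linear factors, so there are two distinct tangent lines y − -1 = ±(x − 1) — this is a node (ordinary double point).
Classification: node.


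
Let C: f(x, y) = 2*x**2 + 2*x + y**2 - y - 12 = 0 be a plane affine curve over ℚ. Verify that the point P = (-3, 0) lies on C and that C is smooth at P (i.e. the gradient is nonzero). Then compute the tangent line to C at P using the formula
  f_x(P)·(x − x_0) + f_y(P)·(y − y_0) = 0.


Tangent line at P: -10*x - y - 30 = 0.

Step 1: f(-3, 0) = 0, so P lies on C.
Step 2: partial derivatives
  f_x(x, y) = 4*x + 2, f_y(x, y) = 2*y - 1.
  f_x(P) = -10, f_y(P) = -1 (gradient nonzero, so P is smooth).
Step 3: tangent line at P: -10·(x − -3) + -1·(y − 0) = 0.
Expanding: -10*x - y - 30 = 0.


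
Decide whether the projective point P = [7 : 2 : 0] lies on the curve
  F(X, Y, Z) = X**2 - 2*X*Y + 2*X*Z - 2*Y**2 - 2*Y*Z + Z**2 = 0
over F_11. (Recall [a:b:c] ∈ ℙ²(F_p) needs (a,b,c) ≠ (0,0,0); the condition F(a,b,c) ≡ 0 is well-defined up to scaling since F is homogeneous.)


F(7,2,0) ≡ 2 (mod 11); P is NOT on the curve.

Evaluate F(7, 2, 0) term-by-term (mod 11).
  X**2 ↦ 1·49·1·1 = 49
  -2*X*Y ↦ -2·7·2·1 = -28
  2*X*Z ↦ 2·7·1·0 = 0
  -2*Y**2 ↦ -2·1·4·1 = -8
  -2*Y*Z ↦ -2·1·2·0 = 0
  Z**2 ↦ 1·1·1·0 = 0
Sum: F(7, 2, 0) = (49) + (-28) + (0) + (-8) + (0) + (0) = 13.
Reducing mod 11: 13 ≡ 2 (mod 11).
Since F(a, b, c) ≡ 2 ≠ 0 (mod 11), P does NOT lie on the curve.


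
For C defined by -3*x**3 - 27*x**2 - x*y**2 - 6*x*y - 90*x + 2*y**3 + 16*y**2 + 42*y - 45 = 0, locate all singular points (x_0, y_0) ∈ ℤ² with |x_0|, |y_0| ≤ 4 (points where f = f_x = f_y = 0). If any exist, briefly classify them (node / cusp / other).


Singular points: {(-3, -3)}; classification: cusp.

Compute partial derivatives:
  f_x = -9*x**2 - 54*x - y**2 - 6*y - 90.
  f_y = -2*x*y - 6*x + 6*y**2 + 32*y + 42.
Scan x_0 ∈ {−4, ..., 4}. For each x_0, f_y(x_0, y) is a polynomial in y; find its integer roots y ∈ {−4, ..., 4}, then test f_x and f at those candidates.
  x = -4: f_y(-4, y) = 6*y**2 + 40*y + 66; vanishes at y ∈ {-3}. (-4, -3): f_x = -9 ≠ 0.
  x = -3: f_y(-3, y) = 6*y**2 + 38*y + 60; vanishes at y ∈ {-3}. (-3, -3): f_x = 0, f = 0 — SINGULAR.
  x = -2: f_y(-2, y) = 6*y**2 + 36*y + 54; vanishes at y ∈ {-3}. (-2, -3): f_x = -9 ≠ 0.
  x = -1: f_y(-1, y) = 6*y**2 + 34*y + 48; vanishes at y ∈ {-3}. (-1, -3): f_x = -36 ≠ 0.
  x = 0: f_y(0, y) = 6*y**2 + 32*y + 42; vanishes at y ∈ {-3}. (0, -3): f_x = -81 ≠ 0.
  x = 1: f_y(1, y) = 6*y**2 + 30*y + 36; vanishes at y ∈ {-3, -2}. (1, -3): f_x = -144 ≠ 0; (1, -2): f_x = -145 ≠ 0.
  x = 2: f_y(2, y) = 6*y**2 + 28*y + 30; vanishes at y ∈ {-3}. (2, -3): f_x = -225 ≠ 0.
  x = 3: f_y(3, y) = 6*y**2 + 26*y + 24; vanishes at y ∈ {-3}. (3, -3): f_x = -324 ≠ 0.
  x = 4: f_y(4, y) = 6*y**2 + 24*y + 18; vanishes at y ∈ {-3, -1}. (4, -3): f_x = -441 ≠ 0; (4, -1): f_x = -445 ≠ 0.
Only singular point on the grid: (-3, -3).
Classify: substitute x = -3 + u, y = -3 + v and expand: f = -3*u**3 - u*v**2 + 2*v**3 + v**2.
No constant or linear terms (consistent with a singular point). Quadratic part: v**2. Cubic part: -3*u**3 - u*v**2 + 2*v**3.
The quadratic part v**2 is a perfect square, so there is a single (double) tangent line v = 0, i.e. y = -3. Restricting the cubic part to that line (v = 0) leaves -3*u**3 ≠ 0, so f is not divisible by v and the branch is v² ≈ 3*u**3 to lowest order — this is a cusp.
Classification: cusp.
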